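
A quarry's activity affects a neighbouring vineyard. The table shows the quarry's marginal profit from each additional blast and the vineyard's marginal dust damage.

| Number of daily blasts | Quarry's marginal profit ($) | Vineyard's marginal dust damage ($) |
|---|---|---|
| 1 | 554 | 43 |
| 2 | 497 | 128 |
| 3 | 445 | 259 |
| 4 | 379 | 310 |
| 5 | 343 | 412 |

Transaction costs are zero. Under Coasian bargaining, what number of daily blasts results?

Bargaining reaches the level where marginal profit last exceeds marginal dust damage.
That holds through level 4 (379 ≥ 310) but not at 5 (343 < 412).

4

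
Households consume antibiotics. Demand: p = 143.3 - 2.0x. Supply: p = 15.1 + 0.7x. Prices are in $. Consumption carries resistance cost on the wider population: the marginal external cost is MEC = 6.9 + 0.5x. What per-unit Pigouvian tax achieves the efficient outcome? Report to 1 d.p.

Social marginal benefit = demand − MEC = 136.4 - 2.5x.
Set SMB = MC: 136.4 - 2.5x = 15.1 + 0.7x → x* = 37.9063.
The Pigouvian tax equals MEC at x*: 6.9 + 0.5×37.9063 = 25.8532.

tax = $25.9 per unit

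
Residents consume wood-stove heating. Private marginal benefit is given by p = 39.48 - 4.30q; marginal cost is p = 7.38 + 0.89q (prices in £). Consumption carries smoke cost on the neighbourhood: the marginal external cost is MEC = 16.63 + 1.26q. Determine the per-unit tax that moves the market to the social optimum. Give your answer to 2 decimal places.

tax = £19.65 per unit

Social marginal benefit = demand − MEC = 22.85 - 5.56q.
Set SMB = MC: 22.85 - 5.56q = 7.38 + 0.89q → q* = 2.3984.
The Pigouvian tax equals MEC at q*: 16.63 + 1.26×2.3984 = 19.6520.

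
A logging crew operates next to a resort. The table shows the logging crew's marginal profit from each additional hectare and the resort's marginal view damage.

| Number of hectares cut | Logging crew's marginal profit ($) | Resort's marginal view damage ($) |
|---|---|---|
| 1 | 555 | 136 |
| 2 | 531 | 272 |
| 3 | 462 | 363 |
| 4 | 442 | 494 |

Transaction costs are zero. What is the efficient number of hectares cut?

3

Bargaining reaches the level where marginal profit last exceeds marginal view damage.
That holds through level 3 (462 ≥ 363) but not at 4 (442 < 494).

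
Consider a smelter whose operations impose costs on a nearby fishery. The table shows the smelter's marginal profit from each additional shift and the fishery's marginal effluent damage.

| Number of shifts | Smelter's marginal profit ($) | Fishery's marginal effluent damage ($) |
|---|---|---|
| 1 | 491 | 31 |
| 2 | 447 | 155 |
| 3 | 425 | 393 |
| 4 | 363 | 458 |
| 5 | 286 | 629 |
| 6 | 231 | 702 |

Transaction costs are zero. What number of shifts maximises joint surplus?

3

Bargaining reaches the level where marginal profit last exceeds marginal effluent damage.
That holds through level 3 (425 ≥ 393) but not at 4 (363 < 458).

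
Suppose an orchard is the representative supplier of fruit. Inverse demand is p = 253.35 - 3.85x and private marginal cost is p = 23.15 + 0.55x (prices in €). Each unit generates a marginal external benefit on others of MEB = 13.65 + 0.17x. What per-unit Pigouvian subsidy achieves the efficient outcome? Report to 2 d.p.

Social marginal cost = private MC − MEB = 9.50 + 0.38x.
Set SMC = demand: 9.50 + 0.38x = 253.35 - 3.85x → x* = 57.6478.
The Pigouvian subsidy equals MEB at x*: 13.65 + 0.17×57.6478 = 23.4501.

subsidy = €23.45 per unit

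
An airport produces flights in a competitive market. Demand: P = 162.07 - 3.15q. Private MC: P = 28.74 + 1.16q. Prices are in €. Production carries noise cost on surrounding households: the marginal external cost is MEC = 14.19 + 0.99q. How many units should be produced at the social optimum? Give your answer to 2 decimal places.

Social marginal cost = private MC + MEC = 42.93 + 2.15q.
Set SMC = demand: 42.93 + 2.15q = 162.07 - 3.15q → q* = 22.4792.

q* = 22.48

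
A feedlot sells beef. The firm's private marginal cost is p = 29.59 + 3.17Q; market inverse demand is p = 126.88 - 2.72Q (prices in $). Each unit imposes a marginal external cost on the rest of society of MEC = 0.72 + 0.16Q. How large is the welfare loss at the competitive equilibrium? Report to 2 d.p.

Market equilibrium (private): 29.59 + 3.17Q = 126.88 - 2.72Q → Q_m = 16.5178.
Social marginal cost = private MC + MEC = 30.31 + 3.33Q.
Set SMC = demand: 30.31 + 3.33Q = 126.88 - 2.72Q → Q* = 15.9620.
The welfare-loss triangle has base |Q_m − Q*| and height MEC(Q_m) (the vertical gap between SMC and demand is zero at Q* and MEC at Q_m).
DWL = ½ × 0.5558 × 3.3629 = 0.9345.

DWL = $0.93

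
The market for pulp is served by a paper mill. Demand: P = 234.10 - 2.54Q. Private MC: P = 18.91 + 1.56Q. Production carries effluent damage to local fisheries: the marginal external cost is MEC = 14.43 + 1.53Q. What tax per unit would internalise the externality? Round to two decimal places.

Social marginal cost = private MC + MEC = 33.34 + 3.09Q.
Set SMC = demand: 33.34 + 3.09Q = 234.10 - 2.54Q → Q* = 35.6590.
The Pigouvian tax equals MEC at Q*: 14.43 + 1.53×35.6590 = 68.9883.

tax = 68.99 per unit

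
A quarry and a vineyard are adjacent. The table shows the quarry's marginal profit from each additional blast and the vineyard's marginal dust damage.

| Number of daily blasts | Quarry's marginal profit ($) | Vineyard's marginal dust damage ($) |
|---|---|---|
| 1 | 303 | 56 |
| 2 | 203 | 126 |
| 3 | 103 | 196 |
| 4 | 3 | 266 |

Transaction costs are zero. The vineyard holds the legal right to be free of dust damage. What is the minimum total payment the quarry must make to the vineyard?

Efficient level: marginal profit ≥ marginal dust damage through level 2, so k* = 2.
With the vineyard holding the right, the quarry must at least compensate total damage at k*: 56 + 126 = 182.

$182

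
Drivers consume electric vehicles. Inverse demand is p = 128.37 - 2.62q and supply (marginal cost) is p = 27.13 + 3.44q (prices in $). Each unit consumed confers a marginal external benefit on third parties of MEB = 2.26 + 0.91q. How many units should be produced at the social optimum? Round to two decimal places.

q* = 20.10

Social marginal benefit = demand + MEB = 130.63 - 1.71q.
Set SMB = MC: 130.63 - 1.71q = 27.13 + 3.44q → q* = 20.0971.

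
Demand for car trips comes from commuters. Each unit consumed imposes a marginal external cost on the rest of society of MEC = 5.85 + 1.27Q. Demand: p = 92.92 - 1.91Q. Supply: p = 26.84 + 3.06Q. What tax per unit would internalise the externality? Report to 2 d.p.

tax = 18.11 per unit

Social marginal benefit = demand − MEC = 87.07 - 3.18Q.
Set SMB = MC: 87.07 - 3.18Q = 26.84 + 3.06Q → Q* = 9.6522.
The Pigouvian tax equals MEC at Q*: 5.85 + 1.27×9.6522 = 18.1083.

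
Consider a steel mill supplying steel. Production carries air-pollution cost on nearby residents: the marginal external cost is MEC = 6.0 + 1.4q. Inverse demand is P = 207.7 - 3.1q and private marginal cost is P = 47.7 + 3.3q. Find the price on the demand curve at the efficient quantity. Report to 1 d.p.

Social marginal cost = private MC + MEC = 53.7 + 4.7q.
Set SMC = demand: 53.7 + 4.7q = 207.7 - 3.1q → q* = 19.7436.
Consumer price on the demand curve at q*: 207.7 − 3.1×19.7436 = 146.4948.

P = 146.5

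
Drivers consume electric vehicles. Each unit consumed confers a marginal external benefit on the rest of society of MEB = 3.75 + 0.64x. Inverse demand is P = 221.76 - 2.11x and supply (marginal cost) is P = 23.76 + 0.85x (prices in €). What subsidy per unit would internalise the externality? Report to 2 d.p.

Social marginal benefit = demand + MEB = 225.51 - 1.47x.
Set SMB = MC: 225.51 - 1.47x = 23.76 + 0.85x → x* = 86.9612.
The Pigouvian subsidy equals MEB at x*: 3.75 + 0.64×86.9612 = 59.4052.

subsidy = €59.41 per unit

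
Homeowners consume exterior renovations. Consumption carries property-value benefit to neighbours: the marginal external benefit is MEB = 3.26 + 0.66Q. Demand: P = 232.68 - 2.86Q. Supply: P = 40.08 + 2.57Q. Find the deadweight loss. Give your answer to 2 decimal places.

Market equilibrium (private): 40.08 + 2.57Q = 232.68 - 2.86Q → Q_m = 35.4696.
Social marginal benefit = demand + MEB = 235.94 - 2.20Q.
Set SMB = MC: 235.94 - 2.20Q = 40.08 + 2.57Q → Q* = 41.0608.
Between Q* and Q_m the wedge SMB − MC runs linearly from 0 to MEB(Q_m), so the loss is a triangle.
DWL = ½ × 5.5912 × 26.6699 = 74.5584.

DWL = 74.56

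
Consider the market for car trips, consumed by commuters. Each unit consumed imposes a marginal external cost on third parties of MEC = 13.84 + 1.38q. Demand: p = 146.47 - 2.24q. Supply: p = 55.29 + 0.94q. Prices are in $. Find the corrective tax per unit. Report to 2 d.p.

Social marginal benefit = demand − MEC = 132.63 - 3.62q.
Set SMB = MC: 132.63 - 3.62q = 55.29 + 0.94q → q* = 16.9605.
The Pigouvian tax equals MEC at q*: 13.84 + 1.38×16.9605 = 37.2455.

tax = $37.25 per unit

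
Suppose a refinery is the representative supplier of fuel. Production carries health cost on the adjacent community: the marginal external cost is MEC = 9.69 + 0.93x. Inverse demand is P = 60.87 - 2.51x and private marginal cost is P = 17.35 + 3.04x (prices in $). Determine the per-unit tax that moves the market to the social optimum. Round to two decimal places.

Social marginal cost = private MC + MEC = 27.04 + 3.97x.
Set SMC = demand: 27.04 + 3.97x = 60.87 - 2.51x → x* = 5.2207.
The Pigouvian tax equals MEC at x*: 9.69 + 0.93×5.2207 = 14.5453.

tax = $14.55 per unit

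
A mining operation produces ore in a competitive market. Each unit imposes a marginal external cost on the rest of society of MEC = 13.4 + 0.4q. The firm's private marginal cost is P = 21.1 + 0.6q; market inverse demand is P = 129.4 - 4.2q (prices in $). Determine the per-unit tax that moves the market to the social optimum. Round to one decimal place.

Social marginal cost = private MC + MEC = 34.5 + q.
Set SMC = demand: 34.5 + q = 129.4 - 4.2q → q* = 18.2500.
The Pigouvian tax equals MEC at q*: 13.4 + 0.4×18.2500 = 20.7000.

tax = $20.7 per unit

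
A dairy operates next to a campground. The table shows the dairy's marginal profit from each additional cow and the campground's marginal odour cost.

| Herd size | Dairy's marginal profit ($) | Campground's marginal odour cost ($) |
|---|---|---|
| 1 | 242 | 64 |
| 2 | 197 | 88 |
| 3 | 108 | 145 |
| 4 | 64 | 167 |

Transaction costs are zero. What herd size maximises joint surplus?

2

Bargaining reaches the level where marginal profit last exceeds marginal odour cost.
That holds through level 2 (197 ≥ 88) but not at 3 (108 < 145).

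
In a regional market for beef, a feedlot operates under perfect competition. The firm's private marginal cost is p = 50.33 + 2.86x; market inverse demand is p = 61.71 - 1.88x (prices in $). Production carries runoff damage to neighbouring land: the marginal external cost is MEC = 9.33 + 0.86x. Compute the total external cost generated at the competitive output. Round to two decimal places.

Market equilibrium (private): 50.33 + 2.86x = 61.71 - 1.88x → x_m = 2.4008.
Total external cost = ∫₀^{x_m} (9.33 + 0.86x) dx = 9.33×2.4008 + ½×0.86×2.4008² = 24.8779.

$24.88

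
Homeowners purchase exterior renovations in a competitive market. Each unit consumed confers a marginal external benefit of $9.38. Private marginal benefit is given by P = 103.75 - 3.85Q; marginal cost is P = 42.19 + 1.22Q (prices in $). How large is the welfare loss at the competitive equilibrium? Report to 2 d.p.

Market equilibrium (private): 42.19 + 1.22Q = 103.75 - 3.85Q → Q_m = 12.1420.
Social marginal benefit = demand + MEB = 113.13 - 3.85Q.
Set SMB = MC: 113.13 - 3.85Q = 42.19 + 1.22Q → Q* = 13.9921.
Between Q* and Q_m the wedge SMB − MC runs linearly from 0 to MEB(Q_m), so the loss is a triangle.
DWL = ½ × 1.8501 × 9.3800 = 8.6770.

DWL = $8.68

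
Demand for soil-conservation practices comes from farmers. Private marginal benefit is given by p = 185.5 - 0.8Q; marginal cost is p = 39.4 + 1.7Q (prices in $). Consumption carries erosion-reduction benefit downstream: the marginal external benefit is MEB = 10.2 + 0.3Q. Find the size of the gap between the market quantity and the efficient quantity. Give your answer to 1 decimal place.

Market equilibrium (private): 39.4 + 1.7Q = 185.5 - 0.8Q → Q_m = 58.4400.
Social marginal benefit = demand + MEB = 195.7 - 0.5Q.
Set SMB = MC: 195.7 - 0.5Q = 39.4 + 1.7Q → Q* = 71.0455.
Gap = |58.4400 − 71.0455| = 12.6055.

12.6 units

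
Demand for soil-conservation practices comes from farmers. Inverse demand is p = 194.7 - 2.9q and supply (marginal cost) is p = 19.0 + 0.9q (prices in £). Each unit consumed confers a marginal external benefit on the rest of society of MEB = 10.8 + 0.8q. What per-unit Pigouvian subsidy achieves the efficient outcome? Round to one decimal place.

subsidy = £60.5 per unit

Social marginal benefit = demand + MEB = 205.5 - 2.1q.
Set SMB = MC: 205.5 - 2.1q = 19.0 + 0.9q → q* = 62.1667.
The Pigouvian subsidy equals MEB at q*: 10.8 + 0.8×62.1667 = 60.5334.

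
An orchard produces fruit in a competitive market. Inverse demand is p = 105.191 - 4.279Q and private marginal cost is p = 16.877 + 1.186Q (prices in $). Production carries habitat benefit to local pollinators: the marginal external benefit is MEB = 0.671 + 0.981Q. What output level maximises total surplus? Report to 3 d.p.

Social marginal cost = private MC − MEB = 16.206 + 0.205Q.
Set SMC = demand: 16.206 + 0.205Q = 105.191 - 4.279Q → Q* = 19.8450.

Q* = 19.845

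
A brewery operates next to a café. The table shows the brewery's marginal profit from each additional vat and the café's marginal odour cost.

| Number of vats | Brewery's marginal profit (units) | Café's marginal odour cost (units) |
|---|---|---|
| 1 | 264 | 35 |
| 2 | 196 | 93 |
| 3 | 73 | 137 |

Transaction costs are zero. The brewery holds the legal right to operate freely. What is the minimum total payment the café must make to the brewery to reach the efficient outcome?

Left alone the brewery would choose level 3 (marginal profit stays positive).
Efficient level: k* = 2 (marginal profit ≥ marginal odour cost through 2).
The café must at least cover the brewery's forgone profit from cutting 3→2: 73 = 73.

73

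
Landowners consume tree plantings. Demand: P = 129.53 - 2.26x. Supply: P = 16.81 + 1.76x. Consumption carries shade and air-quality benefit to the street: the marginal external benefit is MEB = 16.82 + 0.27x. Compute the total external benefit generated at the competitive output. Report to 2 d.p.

Market equilibrium (private): 16.81 + 1.76x = 129.53 - 2.26x → x_m = 28.0398.
Total external benefit = ∫₀^{x_m} (16.82 + 0.27x) dx = 16.82×28.0398 + ½×0.27×28.0398² = 577.7705.

577.77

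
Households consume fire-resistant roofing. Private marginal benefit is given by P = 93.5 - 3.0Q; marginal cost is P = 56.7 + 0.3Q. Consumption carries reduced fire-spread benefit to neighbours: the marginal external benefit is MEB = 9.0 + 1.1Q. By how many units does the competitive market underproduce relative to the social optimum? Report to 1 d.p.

Market equilibrium (private): 56.7 + 0.3Q = 93.5 - 3.0Q → Q_m = 11.1515.
Social marginal benefit = demand + MEB = 102.5 - 1.9Q.
Set SMB = MC: 102.5 - 1.9Q = 56.7 + 0.3Q → Q* = 20.8182.
Gap = |11.1515 − 20.8182| = 9.6667.

9.7 units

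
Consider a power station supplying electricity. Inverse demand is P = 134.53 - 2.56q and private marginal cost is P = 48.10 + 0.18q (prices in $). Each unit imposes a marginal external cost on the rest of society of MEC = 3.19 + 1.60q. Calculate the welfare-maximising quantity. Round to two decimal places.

q* = 19.18

Social marginal cost = private MC + MEC = 51.29 + 1.78q.
Set SMC = demand: 51.29 + 1.78q = 134.53 - 2.56q → q* = 19.1797.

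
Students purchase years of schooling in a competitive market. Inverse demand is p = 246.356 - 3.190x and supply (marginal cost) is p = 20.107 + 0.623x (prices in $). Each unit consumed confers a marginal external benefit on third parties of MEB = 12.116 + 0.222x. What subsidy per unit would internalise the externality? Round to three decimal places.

Social marginal benefit = demand + MEB = 258.472 - 2.968x.
Set SMB = MC: 258.472 - 2.968x = 20.107 + 0.623x → x* = 66.3784.
The Pigouvian subsidy equals MEB at x*: 12.116 + 0.222×66.3784 = 26.8520.

subsidy = $26.852 per unit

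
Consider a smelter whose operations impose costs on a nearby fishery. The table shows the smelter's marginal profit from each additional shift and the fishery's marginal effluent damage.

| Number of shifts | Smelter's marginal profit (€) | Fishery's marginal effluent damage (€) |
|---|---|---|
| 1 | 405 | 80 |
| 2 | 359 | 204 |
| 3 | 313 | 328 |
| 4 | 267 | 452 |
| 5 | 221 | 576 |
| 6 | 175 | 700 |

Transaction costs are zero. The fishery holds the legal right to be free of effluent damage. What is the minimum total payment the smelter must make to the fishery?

Efficient level: marginal profit ≥ marginal effluent damage through level 2, so k* = 2.
With the fishery holding the right, the smelter must at least compensate total damage at k*: 80 + 204 = 284.

€284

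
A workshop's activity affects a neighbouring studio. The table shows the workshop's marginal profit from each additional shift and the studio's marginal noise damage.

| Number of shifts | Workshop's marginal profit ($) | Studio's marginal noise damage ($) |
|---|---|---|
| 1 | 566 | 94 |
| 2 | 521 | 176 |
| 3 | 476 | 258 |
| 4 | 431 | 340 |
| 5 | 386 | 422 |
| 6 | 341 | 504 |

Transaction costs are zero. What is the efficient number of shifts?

Bargaining reaches the level where marginal profit last exceeds marginal noise damage.
That holds through level 4 (431 ≥ 340) but not at 5 (386 < 422).

4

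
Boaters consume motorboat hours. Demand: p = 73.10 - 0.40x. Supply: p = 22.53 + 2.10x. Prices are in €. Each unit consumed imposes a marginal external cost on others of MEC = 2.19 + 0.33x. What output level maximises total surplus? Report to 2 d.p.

Social marginal benefit = demand − MEC = 70.91 - 0.73x.
Set SMB = MC: 70.91 - 0.73x = 22.53 + 2.10x → x* = 17.0954.

x* = 17.10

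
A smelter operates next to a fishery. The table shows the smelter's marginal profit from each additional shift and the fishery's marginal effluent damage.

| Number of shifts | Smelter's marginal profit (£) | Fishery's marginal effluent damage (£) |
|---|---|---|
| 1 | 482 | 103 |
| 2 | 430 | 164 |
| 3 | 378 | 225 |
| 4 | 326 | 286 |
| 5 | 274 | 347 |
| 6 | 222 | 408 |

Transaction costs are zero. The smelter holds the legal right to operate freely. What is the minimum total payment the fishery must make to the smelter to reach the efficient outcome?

£496

Left alone the smelter would choose level 6 (marginal profit stays positive).
Efficient level: k* = 4 (marginal profit ≥ marginal effluent damage through 4).
The fishery must at least cover the smelter's forgone profit from cutting 6→4: 274 + 222 = 496.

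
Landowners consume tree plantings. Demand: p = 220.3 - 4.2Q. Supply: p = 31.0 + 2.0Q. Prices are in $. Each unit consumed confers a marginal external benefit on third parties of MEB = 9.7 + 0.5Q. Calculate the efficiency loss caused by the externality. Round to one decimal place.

Market equilibrium (private): 31.0 + 2.0Q = 220.3 - 4.2Q → Q_m = 30.5323.
Social marginal benefit = demand + MEB = 230.0 - 3.7Q.
Set SMB = MC: 230.0 - 3.7Q = 31.0 + 2.0Q → Q* = 34.9123.
The loss is the area between SMB and MC from Q* to Q_m; with linear curves that's a triangle of height MEB(Q_m).
DWL = ½ × 4.3800 × 24.9661 = 54.6758.

DWL = $54.7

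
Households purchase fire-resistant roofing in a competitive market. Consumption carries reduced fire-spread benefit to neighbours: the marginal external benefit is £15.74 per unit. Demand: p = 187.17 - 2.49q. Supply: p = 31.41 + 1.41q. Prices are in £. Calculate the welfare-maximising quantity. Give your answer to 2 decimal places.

q* = 43.97

Social marginal benefit = demand + MEB = 202.91 - 2.49q.
Set SMB = MC: 202.91 - 2.49q = 31.41 + 1.41q → q* = 43.9744.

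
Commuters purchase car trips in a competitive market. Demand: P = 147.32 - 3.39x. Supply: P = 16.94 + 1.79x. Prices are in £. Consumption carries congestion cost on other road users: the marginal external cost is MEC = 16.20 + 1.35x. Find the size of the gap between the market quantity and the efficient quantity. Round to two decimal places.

Market equilibrium (private): 16.94 + 1.79x = 147.32 - 3.39x → x_m = 25.1699.
Social marginal benefit = demand − MEC = 131.12 - 4.74x.
Set SMB = MC: 131.12 - 4.74x = 16.94 + 1.79x → x* = 17.4855.
Gap = |25.1699 − 17.4855| = 7.6844.

7.68 units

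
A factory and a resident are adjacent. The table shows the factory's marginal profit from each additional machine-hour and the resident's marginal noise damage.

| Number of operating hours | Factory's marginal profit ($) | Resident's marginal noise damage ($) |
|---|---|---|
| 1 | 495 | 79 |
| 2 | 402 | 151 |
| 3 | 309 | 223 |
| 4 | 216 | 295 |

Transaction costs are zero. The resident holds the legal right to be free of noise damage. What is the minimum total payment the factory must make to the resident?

$453

Efficient level: marginal profit ≥ marginal noise damage through level 3, so k* = 3.
With the resident holding the right, the factory must at least compensate total damage at k*: 79 + 151 + 223 = 453.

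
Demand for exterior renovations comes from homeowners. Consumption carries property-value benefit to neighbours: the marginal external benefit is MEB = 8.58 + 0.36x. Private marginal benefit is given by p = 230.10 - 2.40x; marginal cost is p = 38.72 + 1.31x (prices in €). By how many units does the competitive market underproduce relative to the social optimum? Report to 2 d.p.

8.10 units

Market equilibrium (private): 38.72 + 1.31x = 230.10 - 2.40x → x_m = 51.5849.
Social marginal benefit = demand + MEB = 238.68 - 2.04x.
Set SMB = MC: 238.68 - 2.04x = 38.72 + 1.31x → x* = 59.6896.
Gap = |51.5849 − 59.6896| = 8.1047.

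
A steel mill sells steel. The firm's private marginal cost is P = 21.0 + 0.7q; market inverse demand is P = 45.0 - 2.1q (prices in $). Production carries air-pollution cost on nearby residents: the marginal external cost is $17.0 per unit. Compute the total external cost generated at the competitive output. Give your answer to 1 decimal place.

$145.7

Market equilibrium (private): 21.0 + 0.7q = 45.0 - 2.1q → q_m = 8.5714.
Total external cost = MEC × q_m = 17.0 × 8.5714 = 145.7138.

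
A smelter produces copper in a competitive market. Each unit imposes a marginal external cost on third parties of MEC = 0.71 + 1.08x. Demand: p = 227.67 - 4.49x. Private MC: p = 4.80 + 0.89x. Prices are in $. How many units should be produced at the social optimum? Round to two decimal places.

x* = 34.39

Social marginal cost = private MC + MEC = 5.51 + 1.97x.
Set SMC = demand: 5.51 + 1.97x = 227.67 - 4.49x → x* = 34.3901.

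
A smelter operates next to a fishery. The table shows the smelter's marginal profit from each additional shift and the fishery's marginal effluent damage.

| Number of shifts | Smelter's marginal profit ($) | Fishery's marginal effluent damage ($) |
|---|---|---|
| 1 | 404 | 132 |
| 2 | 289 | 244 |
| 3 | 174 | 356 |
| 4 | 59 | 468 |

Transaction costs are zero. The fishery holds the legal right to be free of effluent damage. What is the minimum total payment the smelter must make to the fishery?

$376

Efficient level: marginal profit ≥ marginal effluent damage through level 2, so k* = 2.
With the fishery holding the right, the smelter must at least compensate total damage at k*: 132 + 244 = 376.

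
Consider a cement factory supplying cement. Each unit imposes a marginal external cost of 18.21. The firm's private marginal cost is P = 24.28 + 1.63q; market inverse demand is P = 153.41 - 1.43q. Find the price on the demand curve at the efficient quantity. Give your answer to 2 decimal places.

Social marginal cost = private MC + MEC = 42.49 + 1.63q.
Set SMC = demand: 42.49 + 1.63q = 153.41 - 1.43q → q* = 36.2484.
Consumer price on the demand curve at q*: 153.41 − 1.43×36.2484 = 101.5748.

P = 101.57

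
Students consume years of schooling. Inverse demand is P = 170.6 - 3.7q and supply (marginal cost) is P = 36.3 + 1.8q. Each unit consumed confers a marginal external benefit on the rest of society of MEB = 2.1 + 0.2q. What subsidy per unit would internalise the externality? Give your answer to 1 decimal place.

subsidy = 7.2 per unit

Social marginal benefit = demand + MEB = 172.7 - 3.5q.
Set SMB = MC: 172.7 - 3.5q = 36.3 + 1.8q → q* = 25.7358.
The Pigouvian subsidy equals MEB at q*: 2.1 + 0.2×25.7358 = 7.2472.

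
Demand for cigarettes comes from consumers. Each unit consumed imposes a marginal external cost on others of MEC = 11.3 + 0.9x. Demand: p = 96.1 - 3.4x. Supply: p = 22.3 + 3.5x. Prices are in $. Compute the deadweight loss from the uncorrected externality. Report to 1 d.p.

DWL = $28.1

Market equilibrium (private): 22.3 + 3.5x = 96.1 - 3.4x → x_m = 10.6957.
Social marginal benefit = demand − MEC = 84.8 - 4.3x.
Set SMB = MC: 84.8 - 4.3x = 22.3 + 3.5x → x* = 8.0128.
The loss is the area between SMB and MC from x* to x_m; with linear curves that's a triangle of height MEC(x_m).
DWL = ½ × 2.6829 × 20.9261 = 28.0713.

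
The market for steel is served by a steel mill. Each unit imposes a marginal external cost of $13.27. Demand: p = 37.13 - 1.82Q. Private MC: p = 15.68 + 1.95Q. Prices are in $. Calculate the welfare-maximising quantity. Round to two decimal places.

Social marginal cost = private MC + MEC = 28.95 + 1.95Q.
Set SMC = demand: 28.95 + 1.95Q = 37.13 - 1.82Q → Q* = 2.1698.

Q* = 2.17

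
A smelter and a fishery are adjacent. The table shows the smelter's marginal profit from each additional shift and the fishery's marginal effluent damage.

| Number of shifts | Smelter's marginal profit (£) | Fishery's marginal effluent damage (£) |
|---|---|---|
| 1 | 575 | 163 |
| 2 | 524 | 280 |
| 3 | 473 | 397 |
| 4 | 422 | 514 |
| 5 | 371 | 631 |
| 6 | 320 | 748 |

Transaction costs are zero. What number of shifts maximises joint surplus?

3

Bargaining reaches the level where marginal profit last exceeds marginal effluent damage.
That holds through level 3 (473 ≥ 397) but not at 4 (422 < 514).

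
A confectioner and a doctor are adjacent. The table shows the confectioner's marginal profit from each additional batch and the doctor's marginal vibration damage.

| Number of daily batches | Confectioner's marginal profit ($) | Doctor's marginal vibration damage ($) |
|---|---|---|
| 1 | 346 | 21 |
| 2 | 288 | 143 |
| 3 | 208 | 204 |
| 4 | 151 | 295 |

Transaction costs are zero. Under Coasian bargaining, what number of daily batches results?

3

Bargaining reaches the level where marginal profit last exceeds marginal vibration damage.
That holds through level 3 (208 ≥ 204) but not at 4 (151 < 295).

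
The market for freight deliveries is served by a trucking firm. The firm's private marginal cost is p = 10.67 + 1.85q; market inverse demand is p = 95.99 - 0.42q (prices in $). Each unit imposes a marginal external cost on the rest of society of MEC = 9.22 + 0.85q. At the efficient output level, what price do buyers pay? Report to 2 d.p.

P = $85.75

Social marginal cost = private MC + MEC = 19.89 + 2.70q.
Set SMC = demand: 19.89 + 2.70q = 95.99 - 0.42q → q* = 24.3910.
Consumer price on the demand curve at q*: 95.99 − 0.42×24.3910 = 85.7458.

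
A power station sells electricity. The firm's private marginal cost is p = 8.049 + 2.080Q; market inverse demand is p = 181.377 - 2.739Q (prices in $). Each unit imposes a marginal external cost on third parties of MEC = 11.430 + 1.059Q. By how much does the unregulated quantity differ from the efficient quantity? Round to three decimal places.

Market equilibrium (private): 8.049 + 2.080Q = 181.377 - 2.739Q → Q_m = 35.9676.
Social marginal cost = private MC + MEC = 19.479 + 3.139Q.
Set SMC = demand: 19.479 + 3.139Q = 181.377 - 2.739Q → Q* = 27.5430.
Gap = |35.9676 − 27.5430| = 8.4246.

8.425 units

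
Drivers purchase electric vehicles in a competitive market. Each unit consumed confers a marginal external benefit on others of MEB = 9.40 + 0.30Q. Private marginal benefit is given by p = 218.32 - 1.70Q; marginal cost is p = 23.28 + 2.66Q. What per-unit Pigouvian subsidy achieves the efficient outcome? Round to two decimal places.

subsidy = 24.51 per unit

Social marginal benefit = demand + MEB = 227.72 - 1.40Q.
Set SMB = MC: 227.72 - 1.40Q = 23.28 + 2.66Q → Q* = 50.3547.
The Pigouvian subsidy equals MEB at Q*: 9.40 + 0.30×50.3547 = 24.5064.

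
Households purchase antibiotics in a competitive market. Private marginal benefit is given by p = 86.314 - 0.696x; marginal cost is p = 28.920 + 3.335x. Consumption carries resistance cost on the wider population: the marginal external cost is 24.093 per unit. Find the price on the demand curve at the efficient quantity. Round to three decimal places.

P = 80.564

Social marginal benefit = demand − MEC = 62.221 - 0.696x.
Set SMB = MC: 62.221 - 0.696x = 28.920 + 3.335x → x* = 8.2612.
Consumer price on the demand curve at x*: 86.314 − 0.696×8.2612 = 80.5642.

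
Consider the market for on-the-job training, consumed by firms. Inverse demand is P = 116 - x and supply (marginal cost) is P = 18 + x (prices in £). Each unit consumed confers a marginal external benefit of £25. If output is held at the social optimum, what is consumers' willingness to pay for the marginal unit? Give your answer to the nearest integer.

Social marginal benefit = demand + MEB = 141 - x.
Set SMB = MC: 141 - x = 18 + x → x* = 61.5000.
Consumer price on the demand curve at x*: 116 − 1×61.5000 = 54.5000.

P = £55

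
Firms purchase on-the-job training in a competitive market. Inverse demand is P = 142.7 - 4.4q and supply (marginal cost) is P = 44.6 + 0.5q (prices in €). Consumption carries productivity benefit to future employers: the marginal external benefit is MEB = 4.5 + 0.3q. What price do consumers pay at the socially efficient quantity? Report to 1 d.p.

Social marginal benefit = demand + MEB = 147.2 - 4.1q.
Set SMB = MC: 147.2 - 4.1q = 44.6 + 0.5q → q* = 22.3043.
Consumer price on the demand curve at q*: 142.7 − 4.4×22.3043 = 44.5611.

P = €44.6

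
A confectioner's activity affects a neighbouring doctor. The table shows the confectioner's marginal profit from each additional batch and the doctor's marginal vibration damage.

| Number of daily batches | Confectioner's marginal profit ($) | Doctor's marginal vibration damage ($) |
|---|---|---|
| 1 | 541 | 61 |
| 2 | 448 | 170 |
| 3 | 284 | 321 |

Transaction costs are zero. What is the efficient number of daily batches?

Bargaining reaches the level where marginal profit last exceeds marginal vibration damage.
That holds through level 2 (448 ≥ 170) but not at 3 (284 < 321).

2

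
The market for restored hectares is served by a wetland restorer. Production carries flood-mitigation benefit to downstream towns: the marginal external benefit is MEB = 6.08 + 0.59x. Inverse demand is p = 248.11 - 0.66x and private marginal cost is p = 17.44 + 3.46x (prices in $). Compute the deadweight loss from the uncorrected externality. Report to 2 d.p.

Market equilibrium (private): 17.44 + 3.46x = 248.11 - 0.66x → x_m = 55.9879.
Social marginal cost = private MC − MEB = 11.36 + 2.87x.
Set SMC = demand: 11.36 + 2.87x = 248.11 - 0.66x → x* = 67.0680.
Height of the DWL triangle at x_m is demand(x_m) − SMC(x_m) = MEB(x_m) = 39.1128.
DWL = ½ × 11.0801 × 39.1128 = 216.6869.

DWL = $216.69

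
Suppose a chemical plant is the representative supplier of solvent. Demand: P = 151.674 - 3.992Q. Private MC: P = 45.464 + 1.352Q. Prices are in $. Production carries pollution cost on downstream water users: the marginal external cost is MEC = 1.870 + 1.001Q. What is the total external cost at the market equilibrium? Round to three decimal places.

Market equilibrium (private): 45.464 + 1.352Q = 151.674 - 3.992Q → Q_m = 19.8746.
Total external cost = ∫₀^{Q_m} (1.870 + 1.001Q) dQ = 1.870×19.8746 + ½×1.001×19.8746² = 234.8629.

$234.863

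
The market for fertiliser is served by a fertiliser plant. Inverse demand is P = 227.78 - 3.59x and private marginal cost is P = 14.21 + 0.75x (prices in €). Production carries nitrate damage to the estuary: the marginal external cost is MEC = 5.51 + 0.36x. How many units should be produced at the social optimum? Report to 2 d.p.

Social marginal cost = private MC + MEC = 19.72 + 1.11x.
Set SMC = demand: 19.72 + 1.11x = 227.78 - 3.59x → x* = 44.2681.

x* = 44.27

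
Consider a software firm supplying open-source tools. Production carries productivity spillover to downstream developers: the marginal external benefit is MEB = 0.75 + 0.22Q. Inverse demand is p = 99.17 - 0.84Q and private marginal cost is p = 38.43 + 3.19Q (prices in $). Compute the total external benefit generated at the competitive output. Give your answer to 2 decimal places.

$36.29

Market equilibrium (private): 38.43 + 3.19Q = 99.17 - 0.84Q → Q_m = 15.0720.
Total external benefit = ∫₀^{Q_m} (0.75 + 0.22Q) dQ = 0.75×15.0720 + ½×0.22×15.0720² = 36.2922.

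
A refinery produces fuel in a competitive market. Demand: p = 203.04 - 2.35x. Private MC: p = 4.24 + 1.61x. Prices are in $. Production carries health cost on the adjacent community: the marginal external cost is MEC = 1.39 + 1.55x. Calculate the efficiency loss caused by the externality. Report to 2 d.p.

Market equilibrium (private): 4.24 + 1.61x = 203.04 - 2.35x → x_m = 50.2020.
Social marginal cost = private MC + MEC = 5.63 + 3.16x.
Set SMC = demand: 5.63 + 3.16x = 203.04 - 2.35x → x* = 35.8276.
The welfare-loss triangle has base |x_m − x*| and height MEC(x_m) (the vertical gap between SMC and demand is zero at x* and MEC at x_m).
DWL = ½ × 14.3744 × 79.2031 = 569.2485.

DWL = $569.25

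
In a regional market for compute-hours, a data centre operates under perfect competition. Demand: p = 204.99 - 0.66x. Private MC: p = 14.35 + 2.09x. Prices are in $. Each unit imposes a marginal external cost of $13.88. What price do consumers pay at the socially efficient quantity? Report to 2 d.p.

Social marginal cost = private MC + MEC = 28.23 + 2.09x.
Set SMC = demand: 28.23 + 2.09x = 204.99 - 0.66x → x* = 64.2764.
Consumer price on the demand curve at x*: 204.99 − 0.66×64.2764 = 162.5676.

P = $162.57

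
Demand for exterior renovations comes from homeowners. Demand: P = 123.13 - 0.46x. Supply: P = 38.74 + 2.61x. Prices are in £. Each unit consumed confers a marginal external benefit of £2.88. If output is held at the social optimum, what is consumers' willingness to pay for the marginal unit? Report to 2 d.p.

Social marginal benefit = demand + MEB = 126.01 - 0.46x.
Set SMB = MC: 126.01 - 0.46x = 38.74 + 2.61x → x* = 28.4267.
Consumer price on the demand curve at x*: 123.13 − 0.46×28.4267 = 110.0537.

P = £110.05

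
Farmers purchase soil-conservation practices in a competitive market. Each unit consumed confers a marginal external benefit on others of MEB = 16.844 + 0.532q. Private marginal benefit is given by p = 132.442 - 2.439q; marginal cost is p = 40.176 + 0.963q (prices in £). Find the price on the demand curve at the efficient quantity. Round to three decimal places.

P = £39.718

Social marginal benefit = demand + MEB = 149.286 - 1.907q.
Set SMB = MC: 149.286 - 1.907q = 40.176 + 0.963q → q* = 38.0174.
Consumer price on the demand curve at q*: 132.442 − 2.439×38.0174 = 39.7176.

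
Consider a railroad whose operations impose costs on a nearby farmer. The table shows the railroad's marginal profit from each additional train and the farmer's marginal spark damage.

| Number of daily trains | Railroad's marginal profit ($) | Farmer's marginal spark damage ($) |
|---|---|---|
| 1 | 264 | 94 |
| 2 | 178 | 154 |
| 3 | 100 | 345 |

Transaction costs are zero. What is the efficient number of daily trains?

Bargaining reaches the level where marginal profit last exceeds marginal spark damage.
That holds through level 2 (178 ≥ 154) but not at 3 (100 < 345).

2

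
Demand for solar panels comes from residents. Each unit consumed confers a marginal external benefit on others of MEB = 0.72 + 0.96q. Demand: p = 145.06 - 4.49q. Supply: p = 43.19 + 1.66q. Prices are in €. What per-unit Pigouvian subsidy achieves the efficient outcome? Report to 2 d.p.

subsidy = €19.70 per unit

Social marginal benefit = demand + MEB = 145.78 - 3.53q.
Set SMB = MC: 145.78 - 3.53q = 43.19 + 1.66q → q* = 19.7669.
The Pigouvian subsidy equals MEB at q*: 0.72 + 0.96×19.7669 = 19.6962.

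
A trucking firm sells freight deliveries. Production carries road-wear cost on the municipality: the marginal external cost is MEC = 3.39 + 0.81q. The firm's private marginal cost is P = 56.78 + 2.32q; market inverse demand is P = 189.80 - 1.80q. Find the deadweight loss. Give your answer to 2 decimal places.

DWL = 88.51

Market equilibrium (private): 56.78 + 2.32q = 189.80 - 1.80q → q_m = 32.2864.
Social marginal cost = private MC + MEC = 60.17 + 3.13q.
Set SMC = demand: 60.17 + 3.13q = 189.80 - 1.80q → q* = 26.2941.
The loss is the area between SMC and demand from q* to q_m; with linear curves that's a triangle of height MEC(q_m).
DWL = ½ × 5.9923 × 29.5420 = 88.5123.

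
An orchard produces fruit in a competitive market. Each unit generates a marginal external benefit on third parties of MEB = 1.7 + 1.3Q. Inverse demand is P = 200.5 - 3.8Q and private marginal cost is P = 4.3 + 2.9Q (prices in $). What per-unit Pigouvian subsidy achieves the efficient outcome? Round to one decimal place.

Social marginal cost = private MC − MEB = 2.6 + 1.6Q.
Set SMC = demand: 2.6 + 1.6Q = 200.5 - 3.8Q → Q* = 36.6481.
The Pigouvian subsidy equals MEB at Q*: 1.7 + 1.3×36.6481 = 49.3425.

subsidy = $49.3 per unit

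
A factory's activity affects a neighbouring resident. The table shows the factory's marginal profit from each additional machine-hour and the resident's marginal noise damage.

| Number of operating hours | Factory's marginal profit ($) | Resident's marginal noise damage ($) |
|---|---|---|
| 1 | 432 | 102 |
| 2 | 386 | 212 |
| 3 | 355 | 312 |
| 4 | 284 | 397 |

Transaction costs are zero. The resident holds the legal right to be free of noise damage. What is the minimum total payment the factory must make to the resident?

$626

Efficient level: marginal profit ≥ marginal noise damage through level 3, so k* = 3.
With the resident holding the right, the factory must at least compensate total damage at k*: 102 + 212 + 312 = 626.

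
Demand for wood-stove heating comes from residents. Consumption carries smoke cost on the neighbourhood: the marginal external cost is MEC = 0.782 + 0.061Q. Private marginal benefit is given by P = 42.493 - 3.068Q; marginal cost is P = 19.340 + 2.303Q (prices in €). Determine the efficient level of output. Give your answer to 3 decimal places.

Q* = 4.118

Social marginal benefit = demand − MEC = 41.711 - 3.129Q.
Set SMB = MC: 41.711 - 3.129Q = 19.340 + 2.303Q → Q* = 4.1184.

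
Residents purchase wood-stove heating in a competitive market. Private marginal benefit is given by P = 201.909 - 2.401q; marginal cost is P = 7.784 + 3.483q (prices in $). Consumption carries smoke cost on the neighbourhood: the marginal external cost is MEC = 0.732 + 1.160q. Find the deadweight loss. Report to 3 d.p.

DWL = $107.979

Market equilibrium (private): 7.784 + 3.483q = 201.909 - 2.401q → q_m = 32.9920.
Social marginal benefit = demand − MEC = 201.177 - 3.561q.
Set SMB = MC: 201.177 - 3.561q = 7.784 + 3.483q → q* = 27.4550.
The welfare-loss triangle has base |q_m − q*| and height MEC(q_m) (the vertical gap between SMB and MC is zero at q* and MEC at q_m).
DWL = ½ × 5.5370 × 39.0027 = 107.9790.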